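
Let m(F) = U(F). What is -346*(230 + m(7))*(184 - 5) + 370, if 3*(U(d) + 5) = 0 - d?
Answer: -41370802/3 ≈ -1.3790e+7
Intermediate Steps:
U(d) = -5 - d/3 (U(d) = -5 + (0 - d)/3 = -5 + (-d)/3 = -5 - d/3)
m(F) = -5 - F/3
-346*(230 + m(7))*(184 - 5) + 370 = -346*(230 + (-5 - 1/3*7))*(184 - 5) + 370 = -346*(230 + (-5 - 7/3))*179 + 370 = -346*(230 - 22/3)*179 + 370 = -231128*179/3 + 370 = -346*119572/3 + 370 = -41371912/3 + 370 = -41370802/3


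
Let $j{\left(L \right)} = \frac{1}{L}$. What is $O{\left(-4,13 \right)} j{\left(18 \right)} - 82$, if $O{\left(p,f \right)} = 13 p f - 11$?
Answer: $- \frac{721}{6} \approx -120.17$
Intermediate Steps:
$O{\left(p,f \right)} = -11 + 13 f p$ ($O{\left(p,f \right)} = 13 f p - 11 = -11 + 13 f p$)
$O{\left(-4,13 \right)} j{\left(18 \right)} - 82 = \frac{-11 + 13 \cdot 13 \left(-4\right)}{18} - 82 = \left(-11 - 676\right) \frac{1}{18} - 82 = \left(-687\right) \frac{1}{18} - 82 = - \frac{229}{6} - 82 = - \frac{721}{6}$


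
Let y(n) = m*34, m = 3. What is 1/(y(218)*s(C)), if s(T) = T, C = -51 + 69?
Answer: 1/1836 ≈ 0.00054466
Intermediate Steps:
y(n) = 102 (y(n) = 3*34 = 102)
C = 18
1/(y(218)*s(C)) = 1/(102*18) = (1/102)*(1/18) = 1/1836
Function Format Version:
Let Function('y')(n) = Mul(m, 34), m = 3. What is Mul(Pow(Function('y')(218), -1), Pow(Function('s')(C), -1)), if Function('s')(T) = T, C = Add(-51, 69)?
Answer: Rational(1, 1836) ≈ 0.00054466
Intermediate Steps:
Function('y')(n) = 102 (Function('y')(n) = Mul(3, 34) = 102)
C = 18
Mul(Pow(Function('y')(218), -1), Pow(Function('s')(C), -1)) = Mul(Pow(102, -1), Pow(18, -1)) = Mul(Rational(1, 102), Rational(1, 18)) = Rational(1, 1836)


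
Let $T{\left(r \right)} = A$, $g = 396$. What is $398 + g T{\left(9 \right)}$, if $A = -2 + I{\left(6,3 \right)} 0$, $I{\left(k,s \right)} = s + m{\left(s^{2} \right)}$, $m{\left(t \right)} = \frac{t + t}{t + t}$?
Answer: $-394$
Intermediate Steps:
$m{\left(t \right)} = 1$ ($m{\left(t \right)} = \frac{2 t}{2 t} = 2 t \frac{1}{2 t} = 1$)
$I{\left(k,s \right)} = 1 + s$ ($I{\left(k,s \right)} = s + 1 = 1 + s$)
$A = -2$ ($A = -2 + \left(1 + 3\right) 0 = -2 + 4 \cdot 0 = -2 + 0 = -2$)
$T{\left(r \right)} = -2$
$398 + g T{\left(9 \right)} = 398 + 396 \left(-2\right) = 398 - 792 = -394$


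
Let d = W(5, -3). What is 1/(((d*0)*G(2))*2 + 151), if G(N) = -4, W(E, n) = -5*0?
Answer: 1/151 ≈ 0.0066225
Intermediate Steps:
W(E, n) = 0
d = 0
1/(((d*0)*G(2))*2 + 151) = 1/(((0*0)*(-4))*2 + 151) = 1/((0*(-4))*2 + 151) = 1/(0*2 + 151) = 1/(0 + 151) = 1/151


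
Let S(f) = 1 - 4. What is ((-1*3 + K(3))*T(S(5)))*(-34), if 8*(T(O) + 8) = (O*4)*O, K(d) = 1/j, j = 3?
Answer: -952/3 ≈ -317.33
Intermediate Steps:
K(d) = ⅓ (K(d) = 1/3 = ⅓)
S(f) = -3
T(O) = -8 + O²/2 (T(O) = -8 + ((O*4)*O)/8 = -8 + ((4*O)*O)/8 = -8 + (4*O²)/8 = -8 + O²/2)
((-1*3 + K(3))*T(S(5)))*(-34) = ((-1*3 + ⅓)*(-8 + (½)*(-3)²))*(-34) = ((-3 + ⅓)*(-8 + (½)*9))*(-34) = -8*(-8 + 9/2)/3*(-34) = -8/3*(-7/2)*(-34) = (28/3)*(-34) = -952/3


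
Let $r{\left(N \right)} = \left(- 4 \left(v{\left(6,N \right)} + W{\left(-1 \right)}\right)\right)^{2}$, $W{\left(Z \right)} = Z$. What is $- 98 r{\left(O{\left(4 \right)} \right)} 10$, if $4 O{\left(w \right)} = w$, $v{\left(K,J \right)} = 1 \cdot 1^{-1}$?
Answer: $0$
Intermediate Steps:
$v{\left(K,J \right)} = 1$ ($v{\left(K,J \right)} = 1 \cdot 1 = 1$)
$O{\left(w \right)} = \frac{w}{4}$
$r{\left(N \right)} = 0$ ($r{\left(N \right)} = \left(- 4 \left(1 - 1\right)\right)^{2} = \left(\left(-4\right) 0\right)^{2} = 0^{2} = 0$)
$- 98 r{\left(O{\left(4 \right)} \right)} 10 = \left(-98\right) 0 \cdot 10 = 0 \cdot 10 = 0$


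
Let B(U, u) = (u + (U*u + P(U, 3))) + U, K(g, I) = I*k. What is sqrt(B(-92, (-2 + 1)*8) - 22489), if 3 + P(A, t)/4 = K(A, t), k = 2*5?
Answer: I*sqrt(21745) ≈ 147.46*I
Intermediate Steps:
k = 10
K(g, I) = 10*I (K(g, I) = I*10 = 10*I)
P(A, t) = -12 + 40*t (P(A, t) = -12 + 4*(10*t) = -12 + 40*t)
B(U, u) = 108 + U + u + U*u (B(U, u) = (u + (U*u + (-12 + 40*3))) + U = (u + (U*u + (-12 + 120))) + U = (u + (U*u + 108)) + U = (u + (108 + U*u)) + U = (108 + u + U*u) + U = 108 + U + u + U*u)
sqrt(B(-92, (-2 + 1)*8) - 22489) = sqrt((108 - 92 + (-2 + 1)*8 - 92*(-2 + 1)*8) - 22489) = sqrt((108 - 92 - 1*8 - (-92)*8) - 22489) = sqrt((108 - 92 - 8 - 92*(-8)) - 22489) = sqrt((108 - 92 - 8 + 736) - 22489) = sqrt(744 - 22489) = sqrt(-21745) = I*sqrt(21745)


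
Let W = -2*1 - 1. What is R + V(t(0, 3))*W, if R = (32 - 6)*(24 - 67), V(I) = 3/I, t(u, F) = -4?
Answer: -4463/4 ≈ -1115.8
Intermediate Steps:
W = -3 (W = -2 - 1 = -3)
R = -1118 (R = 26*(-43) = -1118)
R + V(t(0, 3))*W = -1118 + (3/(-4))*(-3) = -1118 + (3*(-¼))*(-3) = -1118 - ¾*(-3) = -1118 + 9/4 = -4463/4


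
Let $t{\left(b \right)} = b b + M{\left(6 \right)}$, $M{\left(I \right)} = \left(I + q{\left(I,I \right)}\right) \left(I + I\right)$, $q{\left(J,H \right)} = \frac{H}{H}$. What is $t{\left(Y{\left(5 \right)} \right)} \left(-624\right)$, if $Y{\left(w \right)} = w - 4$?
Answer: $-53040$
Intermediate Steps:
$q{\left(J,H \right)} = 1$
$M{\left(I \right)} = 2 I \left(1 + I\right)$ ($M{\left(I \right)} = \left(I + 1\right) \left(I + I\right) = \left(1 + I\right) 2 I = 2 I \left(1 + I\right)$)
$Y{\left(w \right)} = -4 + w$ ($Y{\left(w \right)} = w - 4 = -4 + w$)
$t{\left(b \right)} = 84 + b^{2}$ ($t{\left(b \right)} = b b + 2 \cdot 6 \left(1 + 6\right) = b^{2} + 2 \cdot 6 \cdot 7 = b^{2} + 84 = 84 + b^{2}$)
$t{\left(Y{\left(5 \right)} \right)} \left(-624\right) = \left(84 + \left(-4 + 5\right)^{2}\right) \left(-624\right) = \left(84 + 1^{2}\right) \left(-624\right) = \left(84 + 1\right) \left(-624\right) = 85 \left(-624\right) = -53040$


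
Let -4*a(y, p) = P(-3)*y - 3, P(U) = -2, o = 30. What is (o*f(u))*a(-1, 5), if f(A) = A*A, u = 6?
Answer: 270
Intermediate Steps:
f(A) = A²
a(y, p) = ¾ + y/2 (a(y, p) = -(-2*y - 3)/4 = -(-3 - 2*y)/4 = ¾ + y/2)
(o*f(u))*a(-1, 5) = (30*6²)*(¾ + (½)*(-1)) = (30*36)*(¾ - ½) = 1080*(¼) = 270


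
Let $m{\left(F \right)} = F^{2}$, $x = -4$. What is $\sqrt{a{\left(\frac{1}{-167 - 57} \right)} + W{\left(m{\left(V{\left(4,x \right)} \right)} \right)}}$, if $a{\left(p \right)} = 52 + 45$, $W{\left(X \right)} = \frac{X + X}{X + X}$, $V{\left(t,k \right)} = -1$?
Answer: $7 \sqrt{2} \approx 9.8995$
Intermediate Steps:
$W{\left(X \right)} = 1$ ($W{\left(X \right)} = \frac{2 X}{2 X} = 2 X \frac{1}{2 X} = 1$)
$a{\left(p \right)} = 97$
$\sqrt{a{\left(\frac{1}{-167 - 57} \right)} + W{\left(m{\left(V{\left(4,x \right)} \right)} \right)}} = \sqrt{97 + 1} = \sqrt{98} = 7 \sqrt{2}$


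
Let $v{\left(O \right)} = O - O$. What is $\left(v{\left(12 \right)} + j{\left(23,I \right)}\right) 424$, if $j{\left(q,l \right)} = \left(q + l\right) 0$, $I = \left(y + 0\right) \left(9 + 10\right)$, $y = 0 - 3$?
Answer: $0$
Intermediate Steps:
$y = -3$ ($y = 0 - 3 = -3$)
$I = -57$ ($I = \left(-3 + 0\right) \left(9 + 10\right) = \left(-3\right) 19 = -57$)
$j{\left(q,l \right)} = 0$ ($j{\left(q,l \right)} = \left(l + q\right) 0 = 0$)
$v{\left(O \right)} = 0$
$\left(v{\left(12 \right)} + j{\left(23,I \right)}\right) 424 = \left(0 + 0\right) 424 = 0 \cdot 424 = 0$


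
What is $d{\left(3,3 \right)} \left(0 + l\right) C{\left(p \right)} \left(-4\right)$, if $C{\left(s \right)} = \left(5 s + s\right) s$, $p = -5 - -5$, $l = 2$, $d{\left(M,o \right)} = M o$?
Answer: $0$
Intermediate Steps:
$p = 0$ ($p = -5 + 5 = 0$)
$C{\left(s \right)} = 6 s^{2}$ ($C{\left(s \right)} = 6 s s = 6 s^{2}$)
$d{\left(3,3 \right)} \left(0 + l\right) C{\left(p \right)} \left(-4\right) = 3 \cdot 3 \left(0 + 2\right) 6 \cdot 0^{2} \left(-4\right) = 9 \cdot 2 \cdot 6 \cdot 0 \left(-4\right) = 18 \cdot 0 \left(-4\right) = 0 \left(-4\right) = 0$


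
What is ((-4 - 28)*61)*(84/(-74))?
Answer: 81984/37 ≈ 2215.8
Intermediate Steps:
((-4 - 28)*61)*(84/(-74)) = (-32*61)*(84*(-1/74)) = -1952*(-42/37) = 81984/37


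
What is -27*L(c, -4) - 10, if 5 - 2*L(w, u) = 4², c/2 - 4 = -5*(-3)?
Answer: 277/2 ≈ 138.50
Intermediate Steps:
c = 38 (c = 8 + 2*(-5*(-3)) = 8 + 2*15 = 8 + 30 = 38)
L(w, u) = -11/2 (L(w, u) = 5/2 - ½*4² = 5/2 - ½*16 = 5/2 - 8 = -11/2)
-27*L(c, -4) - 10 = -27*(-11/2) - 10 = 297/2 - 10 = 277/2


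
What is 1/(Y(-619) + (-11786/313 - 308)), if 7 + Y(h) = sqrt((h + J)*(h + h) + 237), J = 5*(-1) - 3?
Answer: 34549253/63885338486 + 97969*sqrt(776463)/63885338486 ≈ 0.0018921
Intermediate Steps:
J = -8 (J = -5 - 3 = -8)
Y(h) = -7 + sqrt(237 + 2*h*(-8 + h)) (Y(h) = -7 + sqrt((h - 8)*(h + h) + 237) = -7 + sqrt((-8 + h)*(2*h) + 237) = -7 + sqrt(2*h*(-8 + h) + 237) = -7 + sqrt(237 + 2*h*(-8 + h)))
1/(Y(-619) + (-11786/313 - 308)) = 1/((-7 + sqrt(237 - 16*(-619) + 2*(-619)**2)) + (-11786/313 - 308)) = 1/((-7 + sqrt(237 + 9904 + 2*383161)) + (-11786/313 - 308)) = 1/((-7 + sqrt(237 + 9904 + 766322)) + (-166*71/313 - 308)) = 1/((-7 + sqrt(776463)) + (-11786/313 - 308)) = 1/((-7 + sqrt(776463)) - 108190/313) = 1/(-110381/313 + sqrt(776463))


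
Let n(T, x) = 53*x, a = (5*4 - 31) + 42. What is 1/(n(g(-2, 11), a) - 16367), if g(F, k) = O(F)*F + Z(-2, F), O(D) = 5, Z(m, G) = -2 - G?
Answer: -1/14724 ≈ -6.7916e-5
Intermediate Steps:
g(F, k) = -2 + 4*F (g(F, k) = 5*F + (-2 - F) = -2 + 4*F)
a = 31 (a = (20 - 31) + 42 = -11 + 42 = 31)
1/(n(g(-2, 11), a) - 16367) = 1/(53*31 - 16367) = 1/(1643 - 16367) = 1/(-14724) = -1/14724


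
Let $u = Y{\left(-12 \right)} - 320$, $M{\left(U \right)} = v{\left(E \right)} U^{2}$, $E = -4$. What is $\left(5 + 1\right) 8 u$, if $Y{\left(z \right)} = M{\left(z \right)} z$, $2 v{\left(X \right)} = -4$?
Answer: $150528$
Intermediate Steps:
$v{\left(X \right)} = -2$ ($v{\left(X \right)} = \frac{1}{2} \left(-4\right) = -2$)
$M{\left(U \right)} = - 2 U^{2}$
$Y{\left(z \right)} = - 2 z^{3}$ ($Y{\left(z \right)} = - 2 z^{2} z = - 2 z^{3}$)
$u = 3136$ ($u = - 2 \left(-12\right)^{3} - 320 = \left(-2\right) \left(-1728\right) - 320 = 3456 - 320 = 3136$)
$\left(5 + 1\right) 8 u = \left(5 + 1\right) 8 \cdot 3136 = 6 \cdot 8 \cdot 3136 = 48 \cdot 3136 = 150528$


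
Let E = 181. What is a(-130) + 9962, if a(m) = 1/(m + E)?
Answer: 508063/51 ≈ 9962.0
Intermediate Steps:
a(m) = 1/(181 + m) (a(m) = 1/(m + 181) = 1/(181 + m))
a(-130) + 9962 = 1/(181 - 130) + 9962 = 1/51 + 9962 = 508063/51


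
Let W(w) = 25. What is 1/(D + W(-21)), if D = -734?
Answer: -1/709 ≈ -0.0014104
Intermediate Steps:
1/(D + W(-21)) = 1/(-734 + 25) = 1/(-709) = -1/709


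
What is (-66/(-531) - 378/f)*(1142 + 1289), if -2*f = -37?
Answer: -323318138/6549 ≈ -49369.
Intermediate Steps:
f = 37/2 (f = -1/2*(-37) = 37/2 ≈ 18.500)
(-66/(-531) - 378/f)*(1142 + 1289) = (-66/(-531) - 378/37/2)*(1142 + 1289) = (-66*(-1/531) - 378*2/37)*2431 = (22/177 - 756/37)*2431 = -132998/6549*2431 = -323318138/6549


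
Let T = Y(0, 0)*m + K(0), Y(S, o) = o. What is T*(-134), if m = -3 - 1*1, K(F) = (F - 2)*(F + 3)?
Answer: 804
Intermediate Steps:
K(F) = (-2 + F)*(3 + F)
m = -4 (m = -3 - 1 = -4)
T = -6 (T = 0*(-4) + (-6 + 0 + 0**2) = 0 + (-6 + 0 + 0) = 0 - 6 = -6)
T*(-134) = -6*(-134) = 804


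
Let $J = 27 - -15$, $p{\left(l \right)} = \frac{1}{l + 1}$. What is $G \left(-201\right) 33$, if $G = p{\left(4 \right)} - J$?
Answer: $\frac{1386297}{5} \approx 2.7726 \cdot 10^{5}$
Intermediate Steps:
$p{\left(l \right)} = \frac{1}{1 + l}$
$J = 42$ ($J = 27 + 15 = 42$)
$G = - \frac{209}{5}$ ($G = \frac{1}{1 + 4} - 42 = \frac{1}{5} - 42 = - \frac{209}{5} \approx -41.8$)
$G \left(-201\right) 33 = \left(- \frac{209}{5}\right) \left(-201\right) 33 = \frac{42009}{5} \cdot 33 = \frac{1386297}{5}$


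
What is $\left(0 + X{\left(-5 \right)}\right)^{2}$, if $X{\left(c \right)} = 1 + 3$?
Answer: $16$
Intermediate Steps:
$X{\left(c \right)} = 4$
$\left(0 + X{\left(-5 \right)}\right)^{2} = \left(0 + 4\right)^{2} = 4^{2} = 16$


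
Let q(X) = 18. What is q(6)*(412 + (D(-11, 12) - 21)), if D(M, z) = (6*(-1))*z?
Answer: 5742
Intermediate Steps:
D(M, z) = -6*z
q(6)*(412 + (D(-11, 12) - 21)) = 18*(412 + (-6*12 - 21)) = 18*(412 + (-72 - 21)) = 18*(412 - 93) = 18*319 = 5742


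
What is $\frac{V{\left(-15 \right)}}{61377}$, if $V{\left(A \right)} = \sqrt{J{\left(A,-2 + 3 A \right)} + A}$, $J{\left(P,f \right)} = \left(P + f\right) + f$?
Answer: $\frac{2 i \sqrt{31}}{61377} \approx 0.00018143 i$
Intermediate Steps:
$J{\left(P,f \right)} = P + 2 f$
$V{\left(A \right)} = \sqrt{-4 + 8 A}$ ($V{\left(A \right)} = \sqrt{\left(A + 2 \left(-2 + 3 A\right)\right) + A} = \sqrt{\left(A + \left(-4 + 6 A\right)\right) + A} = \sqrt{\left(-4 + 7 A\right) + A} = \sqrt{-4 + 8 A}$)
$\frac{V{\left(-15 \right)}}{61377} = \frac{2 \sqrt{-1 + 2 \left(-15\right)}}{61377} = 2 \sqrt{-1 - 30} \cdot \frac{1}{61377} = 2 \sqrt{-31} \cdot \frac{1}{61377} = 2 i \sqrt{31} \cdot \frac{1}{61377} = \frac{2 i \sqrt{31}}{61377}$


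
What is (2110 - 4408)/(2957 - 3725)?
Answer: 383/128 ≈ 2.9922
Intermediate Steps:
(2110 - 4408)/(2957 - 3725) = -2298/(-768) = -2298*(-1/768) = 383/128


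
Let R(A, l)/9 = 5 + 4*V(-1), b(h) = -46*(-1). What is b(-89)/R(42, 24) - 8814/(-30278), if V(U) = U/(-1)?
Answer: 1053361/1226259 ≈ 0.85900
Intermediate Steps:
V(U) = -U (V(U) = U*(-1) = -U)
b(h) = 46
R(A, l) = 81 (R(A, l) = 9*(5 + 4*(-1*(-1))) = 9*(5 + 4*1) = 9*(5 + 4) = 9*9 = 81)
b(-89)/R(42, 24) - 8814/(-30278) = 46/81 - 8814/(-30278) = 46*(1/81) - 8814*(-1/30278) = 46/81 + 4407/15139 = 1053361/1226259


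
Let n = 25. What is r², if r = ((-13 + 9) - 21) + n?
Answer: 0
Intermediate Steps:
r = 0 (r = ((-13 + 9) - 21) + 25 = (-4 - 21) + 25 = -25 + 25 = 0)
r² = 0² = 0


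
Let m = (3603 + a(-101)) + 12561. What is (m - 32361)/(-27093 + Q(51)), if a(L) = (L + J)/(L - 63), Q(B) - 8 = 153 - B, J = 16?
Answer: 2656223/4425212 ≈ 0.60025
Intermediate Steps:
Q(B) = 161 - B (Q(B) = 8 + (153 - B) = 161 - B)
a(L) = (16 + L)/(-63 + L) (a(L) = (L + 16)/(L - 63) = (16 + L)/(-63 + L))
m = 2650981/164 (m = (3603 + (16 - 101)/(-63 - 101)) + 12561 = (3603 - 85/(-164)) + 12561 = (3603 - 1/164*(-85)) + 12561 = (3603 + 85/164) + 12561 = 590977/164 + 12561 = 2650981/164 ≈ 16165.)
(m - 32361)/(-27093 + Q(51)) = (2650981/164 - 32361)/(-27093 + (161 - 1*51)) = -2656223/(164*(-27093 + (161 - 51))) = -2656223/(164*(-27093 + 110)) = -2656223/164/(-26983) = -2656223/164*(-1/26983) = 2656223/4425212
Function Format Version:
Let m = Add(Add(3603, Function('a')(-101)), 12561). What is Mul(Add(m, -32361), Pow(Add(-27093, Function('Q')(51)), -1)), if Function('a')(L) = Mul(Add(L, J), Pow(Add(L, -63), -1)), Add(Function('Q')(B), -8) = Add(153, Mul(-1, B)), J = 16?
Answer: Rational(2656223, 4425212) ≈ 0.60025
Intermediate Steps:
Function('Q')(B) = Add(161, Mul(-1, B)) (Function('Q')(B) = Add(8, Add(153, Mul(-1, B))) = Add(161, Mul(-1, B)))
Function('a')(L) = Mul(Pow(Add(-63, L), -1), Add(16, L)) (Function('a')(L) = Mul(Add(L, 16), Pow(Add(L, -63), -1)) = Mul(Add(16, L), Pow(Add(-63, L), -1)) = Mul(Pow(Add(-63, L), -1), Add(16, L)))
m = Rational(2650981, 164) (m = Add(Add(3603, Mul(Pow(Add(-63, -101), -1), Add(16, -101))), 12561) = Add(Add(3603, Mul(Pow(-164, -1), -85)), 12561) = Add(Add(3603, Mul(Rational(-1, 164), -85)), 12561) = Add(Add(3603, Rational(85, 164)), 12561) = Add(Rational(590977, 164), 12561) = Rational(2650981, 164) ≈ 16165.)
Mul(Add(m, -32361), Pow(Add(-27093, Function('Q')(51)), -1)) = Mul(Add(Rational(2650981, 164), -32361), Pow(Add(-27093, Add(161, Mul(-1, 51))), -1)) = Mul(Rational(-2656223, 164), Pow(Add(-27093, Add(161, -51)), -1)) = Mul(Rational(-2656223, 164), Pow(Add(-27093, 110), -1)) = Mul(Rational(-2656223, 164), Pow(-26983, -1)) = Mul(Rational(-2656223, 164), Rational(-1, 26983)) = Rational(2656223, 4425212)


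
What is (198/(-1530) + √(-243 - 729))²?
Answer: (11 - 1530*I*√3)²/7225 ≈ -971.98 - 8.0693*I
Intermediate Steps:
(198/(-1530) + √(-243 - 729))² = (198*(-1/1530) + √(-972))² = (-11/85 + 18*I*√3)²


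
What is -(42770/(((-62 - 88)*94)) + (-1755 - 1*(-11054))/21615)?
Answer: 37511/14410 ≈ 2.6031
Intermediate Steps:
-(42770/(((-62 - 88)*94)) + (-1755 - 1*(-11054))/21615) = -(42770/((-150*94)) + (-1755 + 11054)*(1/21615)) = -(42770/(-14100) + 9299*(1/21615)) = -(42770*(-1/14100) + 9299/21615) = -(-91/30 + 9299/21615) = -1*(-37511/14410) = 37511/14410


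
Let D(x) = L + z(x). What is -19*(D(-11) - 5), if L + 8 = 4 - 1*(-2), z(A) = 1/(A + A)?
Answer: 2945/22 ≈ 133.86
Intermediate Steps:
z(A) = 1/(2*A)
L = -2 (L = -8 + (4 - 1*(-2)) = -8 + (4 + 2) = -8 + 6 = -2)
D(x) = -2 + 1/(2*x)
-19*(D(-11) - 5) = -19*((-2 + (½)/(-11)) - 5) = -19*((-2 + (½)*(-1/11)) - 5) = -19*((-2 - 1/22) - 5) = -19*(-45/22 - 5) = -19*(-155/22) = 2945/22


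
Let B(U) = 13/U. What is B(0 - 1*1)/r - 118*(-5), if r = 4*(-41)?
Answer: 96773/164 ≈ 590.08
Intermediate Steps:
r = -164
B(0 - 1*1)/r - 118*(-5) = (13/(0 - 1*1))/(-164) - 118*(-5) = (13/(0 - 1))*(-1/164) + 590 = (13/(-1))*(-1/164) + 590 = (13*(-1))*(-1/164) + 590 = -13*(-1/164) + 590 = 13/164 + 590 = 96773/164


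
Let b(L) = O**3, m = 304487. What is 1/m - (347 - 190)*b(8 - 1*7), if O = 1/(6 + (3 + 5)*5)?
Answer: -47707123/29637546632 ≈ -0.0016097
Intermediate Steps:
O = 1/46 (O = 1/(6 + 8*5) = 1/(6 + 40) = 1/46 ≈ 0.021739)
b(L) = 1/97336 (b(L) = (1/46)**3 = 1/97336)
1/m - (347 - 190)*b(8 - 1*7) = 1/304487 - (347 - 190)/97336 = 1/304487 - 157/97336 = -47707123/29637546632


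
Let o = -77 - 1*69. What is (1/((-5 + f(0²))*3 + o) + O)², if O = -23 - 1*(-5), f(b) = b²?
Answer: 8404201/25921 ≈ 324.22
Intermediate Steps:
O = -18 (O = -23 + 5 = -18)
o = -146 (o = -77 - 69 = -146)
(1/((-5 + f(0²))*3 + o) + O)² = (1/((-5 + (0²)²)*3 - 146) - 18)² = (1/((-5 + 0²)*3 - 146) - 18)² = (1/((-5 + 0)*3 - 146) - 18)² = (1/(-5*3 - 146) - 18)² = (1/(-15 - 146) - 18)² = (1/(-161) - 18)² = (-1/161 - 18)² = (-2899/161)² = 8404201/25921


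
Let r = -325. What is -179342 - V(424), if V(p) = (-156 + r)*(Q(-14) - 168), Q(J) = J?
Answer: -266884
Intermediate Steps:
V(p) = 87542 (V(p) = (-156 - 325)*(-14 - 168) = -481*(-182) = 87542)
-179342 - V(424) = -179342 - 1*87542 = -179342 - 87542 = -266884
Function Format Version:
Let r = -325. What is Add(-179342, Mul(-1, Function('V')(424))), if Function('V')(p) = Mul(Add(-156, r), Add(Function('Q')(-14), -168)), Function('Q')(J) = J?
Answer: -266884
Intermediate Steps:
Function('V')(p) = 87542 (Function('V')(p) = Mul(Add(-156, -325), Add(-14, -168)) = Mul(-481, -182) = 87542)
Add(-179342, Mul(-1, Function('V')(424))) = Add(-179342, Mul(-1, 87542)) = Add(-179342, -87542) = -266884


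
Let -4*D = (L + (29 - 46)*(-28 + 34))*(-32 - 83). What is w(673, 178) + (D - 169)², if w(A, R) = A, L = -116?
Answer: 165716821/4 ≈ 4.1429e+7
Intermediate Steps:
D = -12535/2 (D = -(-116 + (29 - 46)*(-28 + 34))*(-32 - 83)/4 = -(-116 - 17*6)*(-115)/4 = -(-116 - 102)*(-115)/4 = -(-109)*(-115)/2 = -¼*25070 = -12535/2 ≈ -6267.5)
w(673, 178) + (D - 169)² = 673 + (-12535/2 - 169)² = 673 + (-12873/2)² = 673 + 165714129/4 = 165716821/4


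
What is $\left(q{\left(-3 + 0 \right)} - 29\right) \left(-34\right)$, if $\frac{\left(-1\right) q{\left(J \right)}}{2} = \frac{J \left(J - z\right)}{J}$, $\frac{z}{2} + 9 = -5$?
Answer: $2686$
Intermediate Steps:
$z = -28$ ($z = -18 + 2 \left(-5\right) = -18 - 10 = -28$)
$q{\left(J \right)} = -56 - 2 J$ ($q{\left(J \right)} = - 2 \frac{J \left(J - -28\right)}{J} = - 2 \frac{J \left(J + 28\right)}{J} = - 2 \frac{J \left(28 + J\right)}{J} = - 2 \left(28 + J\right) = -56 - 2 J$)
$\left(q{\left(-3 + 0 \right)} - 29\right) \left(-34\right) = \left(\left(-56 - 2 \left(-3 + 0\right)\right) - 29\right) \left(-34\right) = \left(\left(-56 - -6\right) - 29\right) \left(-34\right) = \left(\left(-56 + 6\right) - 29\right) \left(-34\right) = \left(-50 - 29\right) \left(-34\right) = \left(-79\right) \left(-34\right) = 2686$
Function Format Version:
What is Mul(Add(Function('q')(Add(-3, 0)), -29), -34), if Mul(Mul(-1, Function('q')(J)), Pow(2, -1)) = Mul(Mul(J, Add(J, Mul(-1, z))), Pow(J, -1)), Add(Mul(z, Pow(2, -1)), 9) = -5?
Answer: 2686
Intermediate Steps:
z = -28 (z = Add(-18, Mul(2, -5)) = Add(-18, -10) = -28)
Function('q')(J) = Add(-56, Mul(-2, J)) (Function('q')(J) = Mul(-2, Mul(Mul(J, Add(J, Mul(-1, -28))), Pow(J, -1))) = Mul(-2, Mul(Mul(J, Add(J, 28)), Pow(J, -1))) = Mul(-2, Mul(Mul(J, Add(28, J)), Pow(J, -1))) = Mul(-2, Add(28, J)) = Add(-56, Mul(-2, J)))
Mul(Add(Function('q')(Add(-3, 0)), -29), -34) = Mul(Add(Add(-56, Mul(-2, Add(-3, 0))), -29), -34) = Mul(Add(Add(-56, Mul(-2, -3)), -29), -34) = Mul(Add(Add(-56, 6), -29), -34) = Mul(Add(-50, -29), -34) = Mul(-79, -34) = 2686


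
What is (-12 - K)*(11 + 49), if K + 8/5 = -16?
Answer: 336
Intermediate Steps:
K = -88/5 (K = -8/5 - 16 = -88/5 ≈ -17.600)
(-12 - K)*(11 + 49) = (-12 - 1*(-88/5))*(11 + 49) = (-12 + 88/5)*60 = (28/5)*60 = 336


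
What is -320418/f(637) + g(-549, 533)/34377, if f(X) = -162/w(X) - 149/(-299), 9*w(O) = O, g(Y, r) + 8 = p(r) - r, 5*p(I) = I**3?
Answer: 270292214117662/1503019735 ≈ 1.7983e+5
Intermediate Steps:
p(I) = I**3/5
g(Y, r) = -8 - r + r**3/5 (g(Y, r) = -8 + (r**3/5 - r) = -8 + (-r + r**3/5) = -8 - r + r**3/5)
w(O) = O/9
f(X) = 149/299 - 1458/X (f(X) = -162*9/X - 149/(-299) = -1458/X - 149*(-1/299) = -1458/X + 149/299 = 149/299 - 1458/X)
-320418/f(637) + g(-549, 533)/34377 = -320418/(149/299 - 1458/637) + (-8 - 1*533 + (1/5)*533**3)/34377 = -320418/(149/299 - 1458*1/637) + (-8 - 533 + (1/5)*151419437)*(1/34377) = -320418/(149/299 - 1458/637) + (-8 - 533 + 151419437/5)*(1/34377) = -320418/(-26233/14651) + (151416732/5)*(1/34377) = -320418*(-14651/26233) + 50472244/57295 = 4694444118/26233 + 50472244/57295 = 270292214117662/1503019735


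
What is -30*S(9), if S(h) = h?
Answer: -270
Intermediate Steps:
-30*S(9) = -30*9 = -1*270 = -270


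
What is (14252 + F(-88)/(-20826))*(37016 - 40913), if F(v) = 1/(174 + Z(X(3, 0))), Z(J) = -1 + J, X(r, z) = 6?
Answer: -23005019464631/414206 ≈ -5.5540e+7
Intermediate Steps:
F(v) = 1/179 (F(v) = 1/(174 + (-1 + 6)) = 1/(174 + 5) = 1/179)
(14252 + F(-88)/(-20826))*(37016 - 40913) = (14252 + (1/179)/(-20826))*(37016 - 40913) = (14252 + (1/179)*(-1/20826))*(-3897) = (14252 - 1/3727854)*(-3897) = (53129375207/3727854)*(-3897) = -23005019464631/414206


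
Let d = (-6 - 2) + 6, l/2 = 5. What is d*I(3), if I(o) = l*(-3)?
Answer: 60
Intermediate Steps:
l = 10 (l = 2*5 = 10)
d = -2 (d = -8 + 6 = -2)
I(o) = -30 (I(o) = 10*(-3) = -30)
d*I(3) = -2*(-30) = 60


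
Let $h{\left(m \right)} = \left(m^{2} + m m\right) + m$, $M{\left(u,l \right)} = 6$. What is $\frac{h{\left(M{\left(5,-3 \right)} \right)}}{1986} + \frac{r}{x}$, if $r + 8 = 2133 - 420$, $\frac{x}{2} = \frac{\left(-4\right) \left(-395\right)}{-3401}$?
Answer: $- \frac{383866055}{209192} \approx -1835.0$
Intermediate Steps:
$x = - \frac{3160}{3401}$ ($x = 2 \frac{\left(-4\right) \left(-395\right)}{-3401} = 2 \cdot 1580 \left(- \frac{1}{3401}\right) = 2 \left(- \frac{1580}{3401}\right) = - \frac{3160}{3401} \approx -0.92914$)
$h{\left(m \right)} = m + 2 m^{2}$ ($h{\left(m \right)} = \left(m^{2} + m^{2}\right) + m = 2 m^{2} + m = m + 2 m^{2}$)
$r = 1705$ ($r = -8 + \left(2133 - 420\right) = -8 + 1713 = 1705$)
$\frac{h{\left(M{\left(5,-3 \right)} \right)}}{1986} + \frac{r}{x} = \frac{6 \left(1 + 2 \cdot 6\right)}{1986} + \frac{1705}{- \frac{3160}{3401}} = 6 \left(1 + 12\right) \frac{1}{1986} + 1705 \left(- \frac{3401}{3160}\right) = 6 \cdot 13 \cdot \frac{1}{1986} - \frac{1159741}{632} = 78 \cdot \frac{1}{1986} - \frac{1159741}{632} = \frac{13}{331} - \frac{1159741}{632} = - \frac{383866055}{209192}$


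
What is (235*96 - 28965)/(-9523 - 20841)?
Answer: 6405/30364 ≈ 0.21094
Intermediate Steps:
(235*96 - 28965)/(-9523 - 20841) = (22560 - 28965)/(-30364) = -6405*(-1/30364) = 6405/30364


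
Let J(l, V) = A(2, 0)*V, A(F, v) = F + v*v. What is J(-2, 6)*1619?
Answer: 19428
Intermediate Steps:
A(F, v) = F + v²
J(l, V) = 2*V (J(l, V) = (2 + 0²)*V = (2 + 0)*V = 2*V)
J(-2, 6)*1619 = (2*6)*1619 = 12*1619 = 19428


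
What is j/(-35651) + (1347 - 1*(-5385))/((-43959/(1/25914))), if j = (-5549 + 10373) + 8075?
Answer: -116620486781/322317161551 ≈ -0.36182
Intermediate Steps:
j = 12899 (j = 4824 + 8075 = 12899)
j/(-35651) + (1347 - 1*(-5385))/((-43959/(1/25914))) = 12899/(-35651) + (1347 - 1*(-5385))/((-43959/(1/25914))) = 12899*(-1/35651) + (1347 + 5385)/((-43959/1/25914)) = -12899/35651 + 6732/((-43959*25914)) = -12899/35651 + 6732/(-1139153526) = -12899/35651 + 6732*(-1/1139153526) = -12899/35651 - 374/63286307 = -116620486781/322317161551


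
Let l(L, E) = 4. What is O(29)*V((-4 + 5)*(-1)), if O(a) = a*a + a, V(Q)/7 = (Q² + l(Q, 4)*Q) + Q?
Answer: -24360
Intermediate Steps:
V(Q) = 7*Q² + 35*Q (V(Q) = 7*((Q² + 4*Q) + Q) = 7*(Q² + 5*Q) = 7*Q² + 35*Q)
O(a) = a + a² (O(a) = a² + a = a + a²)
O(29)*V((-4 + 5)*(-1)) = (29*(1 + 29))*(7*((-4 + 5)*(-1))*(5 + (-4 + 5)*(-1))) = (29*30)*(7*(1*(-1))*(5 + 1*(-1))) = 870*(7*(-1)*(5 - 1)) = 870*(7*(-1)*4) = 870*(-28) = -24360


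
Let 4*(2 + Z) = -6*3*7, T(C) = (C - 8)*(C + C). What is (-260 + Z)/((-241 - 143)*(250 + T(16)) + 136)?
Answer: 587/388336 ≈ 0.0015116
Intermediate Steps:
T(C) = 2*C*(-8 + C) (T(C) = (-8 + C)*(2*C) = 2*C*(-8 + C))
Z = -67/2 (Z = -2 + (-6*3*7)/4 = -2 + (-18*7)/4 = -2 + (¼)*(-126) = -2 - 63/2 = -67/2 ≈ -33.500)
(-260 + Z)/((-241 - 143)*(250 + T(16)) + 136) = (-260 - 67/2)/((-241 - 143)*(250 + 2*16*(-8 + 16)) + 136) = -587/(2*(-384*(250 + 2*16*8) + 136)) = -587/(2*(-384*(250 + 256) + 136)) = -587/(2*(-384*506 + 136)) = -587/(2*(-194304 + 136)) = -587/2/(-194168) = -587/2*(-1/194168) = 587/388336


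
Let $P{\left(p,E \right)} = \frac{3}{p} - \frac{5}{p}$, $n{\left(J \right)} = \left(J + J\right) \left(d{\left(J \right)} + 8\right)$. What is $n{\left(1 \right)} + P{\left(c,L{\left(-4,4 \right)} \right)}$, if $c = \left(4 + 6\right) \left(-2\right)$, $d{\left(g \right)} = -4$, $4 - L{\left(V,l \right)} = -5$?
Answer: $\frac{81}{10} \approx 8.1$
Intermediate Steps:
$L{\left(V,l \right)} = 9$ ($L{\left(V,l \right)} = 4 - -5 = 4 + 5 = 9$)
$c = -20$ ($c = 10 \left(-2\right) = -20$)
$n{\left(J \right)} = 8 J$ ($n{\left(J \right)} = \left(J + J\right) \left(-4 + 8\right) = 2 J 4 = 8 J$)
$P{\left(p,E \right)} = - \frac{2}{p}$
$n{\left(1 \right)} + P{\left(c,L{\left(-4,4 \right)} \right)} = 8 \cdot 1 - \frac{2}{-20} = 8 - - \frac{1}{10} = 8 + \frac{1}{10} = \frac{81}{10}$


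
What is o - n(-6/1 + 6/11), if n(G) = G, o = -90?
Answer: -930/11 ≈ -84.545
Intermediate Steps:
o - n(-6/1 + 6/11) = -90 - (-6/1 + 6/11) = -90 - (-6*1 + 6*(1/11)) = -90 - (-6 + 6/11) = -90 - 1*(-60/11) = -90 + 60/11 = -930/11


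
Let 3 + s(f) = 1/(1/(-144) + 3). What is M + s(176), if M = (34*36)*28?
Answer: 14770083/431 ≈ 34269.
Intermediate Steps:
M = 34272 (M = 1224*28 = 34272)
s(f) = -1149/431 (s(f) = -3 + 1/(1/(-144) + 3) = -3 + 1/(-1/144 + 3) = -3 + 1/(431/144) = -3 + 144/431 = -1149/431)
M + s(176) = 34272 - 1149/431 = 14770083/431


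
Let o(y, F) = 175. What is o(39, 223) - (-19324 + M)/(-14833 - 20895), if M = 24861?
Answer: 893991/5104 ≈ 175.16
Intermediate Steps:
o(39, 223) - (-19324 + M)/(-14833 - 20895) = 175 - (-19324 + 24861)/(-14833 - 20895) = 175 - 5537/(-35728) = 175 - 5537*(-1)/35728 = 175 - 1*(-791/5104) = 175 + 791/5104 = 893991/5104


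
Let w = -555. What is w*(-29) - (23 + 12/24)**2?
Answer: 62171/4 ≈ 15543.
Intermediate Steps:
w*(-29) - (23 + 12/24)**2 = -555*(-29) - (23 + 12/24)**2 = 16095 - (23 + 12*(1/24))**2 = 16095 - (23 + 1/2)**2 = 16095 - (47/2)**2 = 16095 - 1*2209/4 = 16095 - 2209/4 = 62171/4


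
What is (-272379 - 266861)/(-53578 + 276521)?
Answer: -539240/222943 ≈ -2.4187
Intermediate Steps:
(-272379 - 266861)/(-53578 + 276521) = -539240/222943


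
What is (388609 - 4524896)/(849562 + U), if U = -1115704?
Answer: 4136287/266142 ≈ 15.542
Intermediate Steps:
(388609 - 4524896)/(849562 + U) = (388609 - 4524896)/(849562 - 1115704) = -4136287/(-266142) = -4136287*(-1/266142) = 4136287/266142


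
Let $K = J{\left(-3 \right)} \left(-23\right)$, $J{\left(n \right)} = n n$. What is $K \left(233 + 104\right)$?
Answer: $-69759$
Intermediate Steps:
$J{\left(n \right)} = n^{2}$
$K = -207$ ($K = \left(-3\right)^{2} \left(-23\right) = 9 \left(-23\right) = -207$)
$K \left(233 + 104\right) = - 207 \left(233 + 104\right) = \left(-207\right) 337 = -69759$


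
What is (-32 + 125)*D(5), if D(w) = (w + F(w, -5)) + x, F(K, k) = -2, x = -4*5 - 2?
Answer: -1767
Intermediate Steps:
x = -22 (x = -20 - 2 = -22)
D(w) = -24 + w (D(w) = (w - 2) - 22 = (-2 + w) - 22 = -24 + w)
(-32 + 125)*D(5) = (-32 + 125)*(-24 + 5) = 93*(-19) = -1767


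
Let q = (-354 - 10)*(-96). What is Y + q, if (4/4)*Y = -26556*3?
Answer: -44724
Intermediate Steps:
Y = -79668 (Y = -26556*3 = -4426*18 = -79668)
q = 34944 (q = -364*(-96) = 34944)
Y + q = -79668 + 34944 = -44724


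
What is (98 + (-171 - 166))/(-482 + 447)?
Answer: 239/35 ≈ 6.8286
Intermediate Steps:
(98 + (-171 - 166))/(-482 + 447) = (98 - 337)/(-35) = -239*(-1/35) = 239/35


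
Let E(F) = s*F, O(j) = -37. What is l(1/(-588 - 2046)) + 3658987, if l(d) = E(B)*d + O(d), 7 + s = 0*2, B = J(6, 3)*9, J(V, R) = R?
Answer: 3212558163/878 ≈ 3.6590e+6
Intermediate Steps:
B = 27 (B = 3*9 = 27)
s = -7 (s = -7 + 0*2 = -7 + 0 = -7)
E(F) = -7*F
l(d) = -37 - 189*d (l(d) = (-7*27)*d - 37 = -189*d - 37 = -37 - 189*d)
l(1/(-588 - 2046)) + 3658987 = (-37 - 189/(-588 - 2046)) + 3658987 = (-37 - 189/(-2634)) + 3658987 = (-37 - 189*(-1/2634)) + 3658987 = (-37 + 63/878) + 3658987 = -32423/878 + 3658987 = 3212558163/878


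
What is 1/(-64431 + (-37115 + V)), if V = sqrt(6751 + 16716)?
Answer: -101546/10311566649 - sqrt(23467)/10311566649 ≈ -9.8626e-6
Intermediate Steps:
V = sqrt(23467) ≈ 153.19
1/(-64431 + (-37115 + V)) = 1/(-64431 + (-37115 + sqrt(23467))) = 1/(-101546 + sqrt(23467))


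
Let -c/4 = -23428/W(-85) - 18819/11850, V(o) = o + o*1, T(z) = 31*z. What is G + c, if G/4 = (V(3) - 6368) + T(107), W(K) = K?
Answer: -445746458/33575 ≈ -13276.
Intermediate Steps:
V(o) = 2*o (V(o) = o + o = 2*o)
G = -12180 (G = 4*((2*3 - 6368) + 31*107) = 4*((6 - 6368) + 3317) = 4*(-6362 + 3317) = 4*(-3045) = -12180)
c = -36802958/33575 (c = -4*(-23428/(-85) - 18819/11850) = -4*(-23428*(-1/85) - 18819*1/11850) = -4*(23428/85 - 6273/3950) = -4*18401479/67150 = -36802958/33575 ≈ -1096.1)
G + c = -12180 - 36802958/33575 = -445746458/33575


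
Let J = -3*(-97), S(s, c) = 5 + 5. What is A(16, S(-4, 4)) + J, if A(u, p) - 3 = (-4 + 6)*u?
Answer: 326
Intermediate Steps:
S(s, c) = 10
A(u, p) = 3 + 2*u (A(u, p) = 3 + (-4 + 6)*u = 3 + 2*u)
J = 291
A(16, S(-4, 4)) + J = (3 + 2*16) + 291 = (3 + 32) + 291 = 35 + 291 = 326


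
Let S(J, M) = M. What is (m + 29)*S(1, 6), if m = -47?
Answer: -108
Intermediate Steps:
(m + 29)*S(1, 6) = (-47 + 29)*6 = -18*6 = -108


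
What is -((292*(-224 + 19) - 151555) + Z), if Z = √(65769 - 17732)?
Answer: 211415 - 11*√397 ≈ 2.1120e+5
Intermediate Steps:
Z = 11*√397 (Z = √48037 = 11*√397 ≈ 219.17)
-((292*(-224 + 19) - 151555) + Z) = -((292*(-224 + 19) - 151555) + 11*√397) = -((292*(-205) - 151555) + 11*√397) = -((-59860 - 151555) + 11*√397) = -(-211415 + 11*√397) = 211415 - 11*√397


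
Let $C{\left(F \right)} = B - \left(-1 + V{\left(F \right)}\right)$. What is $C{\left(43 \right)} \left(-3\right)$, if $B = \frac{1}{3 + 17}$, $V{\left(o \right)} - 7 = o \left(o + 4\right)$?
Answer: $\frac{121617}{20} \approx 6080.9$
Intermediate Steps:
$V{\left(o \right)} = 7 + o \left(4 + o\right)$ ($V{\left(o \right)} = 7 + o \left(o + 4\right) = 7 + o \left(4 + o\right)$)
$B = \frac{1}{20} \approx 0.05$
$C{\left(F \right)} = - \frac{119}{20} - F^{2} - 4 F$ ($C{\left(F \right)} = \frac{1}{20} - \left(-1 + \left(7 + F^{2} + 4 F\right)\right) = \frac{1}{20} - \left(6 + F^{2} + 4 F\right) = - \frac{119}{20} - F^{2} - 4 F$)
$C{\left(43 \right)} \left(-3\right) = \left(- \frac{119}{20} - 43^{2} - 172\right) \left(-3\right) = \left(- \frac{119}{20} - 1849 - 172\right) \left(-3\right) = \left(- \frac{40539}{20}\right) \left(-3\right) = \frac{121617}{20}$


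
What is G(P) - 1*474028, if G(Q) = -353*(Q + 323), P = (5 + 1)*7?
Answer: -602873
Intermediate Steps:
P = 42 (P = 6*7 = 42)
G(Q) = -114019 - 353*Q (G(Q) = -353*(323 + Q) = -114019 - 353*Q)
G(P) - 1*474028 = (-114019 - 353*42) - 1*474028 = (-114019 - 14826) - 474028 = -128845 - 474028 = -602873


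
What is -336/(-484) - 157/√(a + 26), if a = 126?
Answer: 84/121 - 157*√38/76 ≈ -12.040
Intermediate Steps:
-336/(-484) - 157/√(a + 26) = -336/(-484) - 157/√(126 + 26) = -336*(-1/484) - 157*√38/76 = 84/121 - 157*√38/76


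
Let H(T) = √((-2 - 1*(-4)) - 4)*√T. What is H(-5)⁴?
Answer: 100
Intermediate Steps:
H(T) = I*√2*√T (H(T) = √((-2 + 4) - 4)*√T = √(2 - 4)*√T = √(-2)*√T = (I*√2)*√T = I*√2*√T)
H(-5)⁴ = (I*√2*√(-5))⁴ = (I*√2*(I*√5))⁴ = (-√10)⁴ = 100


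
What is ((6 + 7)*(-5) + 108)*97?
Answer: 4171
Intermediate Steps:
((6 + 7)*(-5) + 108)*97 = (13*(-5) + 108)*97 = (-65 + 108)*97 = 43*97 = 4171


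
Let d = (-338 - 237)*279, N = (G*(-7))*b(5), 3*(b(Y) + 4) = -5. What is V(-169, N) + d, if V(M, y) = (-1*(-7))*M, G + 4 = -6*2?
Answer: -161608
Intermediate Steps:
G = -16 (G = -4 - 6*2 = -4 - 12 = -16)
b(Y) = -17/3 (b(Y) = -4 + (⅓)*(-5) = -4 - 5/3 = -17/3)
N = -1904/3 (N = -16*(-7)*(-17/3) = 112*(-17/3) = -1904/3 ≈ -634.67)
V(M, y) = 7*M
d = -160425 (d = -575*279 = -160425)
V(-169, N) + d = 7*(-169) - 160425 = -1183 - 160425 = -161608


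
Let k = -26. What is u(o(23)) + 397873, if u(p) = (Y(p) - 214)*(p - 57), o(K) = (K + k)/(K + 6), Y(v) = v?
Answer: 344893297/841 ≈ 4.1010e+5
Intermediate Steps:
o(K) = (-26 + K)/(6 + K) (o(K) = (K - 26)/(K + 6) = (-26 + K)/(6 + K))
u(p) = (-214 + p)*(-57 + p) (u(p) = (p - 214)*(p - 57) = (-214 + p)*(-57 + p))
u(o(23)) + 397873 = (12198 + ((-26 + 23)/(6 + 23))**2 - 271*(-26 + 23)/(6 + 23)) + 397873 = (12198 + (-3/29)**2 - 271*(-3)/29) + 397873 = (12198 + ((1/29)*(-3))**2 - 271*(-3)/29) + 397873 = (12198 + (-3/29)**2 - 271*(-3/29)) + 397873 = (12198 + 9/841 + 813/29) + 397873 = 10282104/841 + 397873 = 344893297/841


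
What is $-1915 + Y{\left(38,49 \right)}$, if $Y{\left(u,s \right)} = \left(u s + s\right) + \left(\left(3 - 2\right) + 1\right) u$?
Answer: $72$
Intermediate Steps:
$Y{\left(u,s \right)} = s + 2 u + s u$ ($Y{\left(u,s \right)} = \left(s u + s\right) + \left(\left(3 - 2\right) + 1\right) u = \left(s + s u\right) + \left(1 + 1\right) u = \left(s + s u\right) + 2 u = s + 2 u + s u$)
$-1915 + Y{\left(38,49 \right)} = -1915 + \left(49 + 2 \cdot 38 + 49 \cdot 38\right) = -1915 + \left(49 + 76 + 1862\right) = -1915 + 1987 = 72$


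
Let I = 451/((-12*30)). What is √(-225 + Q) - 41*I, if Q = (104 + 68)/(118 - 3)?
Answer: 18491/360 + I*√2955845/115 ≈ 51.364 + 14.95*I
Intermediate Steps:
Q = 172/115 ≈ 1.4957
I = -451/360 (I = 451/(-360) = 451*(-1/360) = -451/360 ≈ -1.2528)
√(-225 + Q) - 41*I = √(-225 + 172/115) - 41*(-451/360) = √(-25703/115) + 18491/360 = I*√2955845/115 + 18491/360 = 18491/360 + I*√2955845/115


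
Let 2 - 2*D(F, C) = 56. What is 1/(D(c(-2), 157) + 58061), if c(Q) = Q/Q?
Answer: 1/58034 ≈ 1.7231e-5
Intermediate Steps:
c(Q) = 1
D(F, C) = -27 (D(F, C) = 1 - ½*56 = 1 - 28 = -27)
1/(D(c(-2), 157) + 58061) = 1/(-27 + 58061) = 1/58034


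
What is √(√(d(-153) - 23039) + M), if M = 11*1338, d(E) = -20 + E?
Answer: √(14718 + 2*I*√5803) ≈ 121.32 + 0.6279*I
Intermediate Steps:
M = 14718
√(√(d(-153) - 23039) + M) = √(√((-20 - 153) - 23039) + 14718) = √(√(-173 - 23039) + 14718) = √(√(-23212) + 14718) = √(2*I*√5803 + 14718) = √(14718 + 2*I*√5803)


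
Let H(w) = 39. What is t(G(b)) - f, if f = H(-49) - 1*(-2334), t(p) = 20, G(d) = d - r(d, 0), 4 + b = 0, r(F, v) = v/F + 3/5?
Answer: -2353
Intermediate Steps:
r(F, v) = 3/5 + v/F (r(F, v) = v/F + 3*(1/5) = v/F + 3/5 = 3/5 + v/F)
b = -4 (b = -4 + 0 = -4)
G(d) = -3/5 + d (G(d) = d - (3/5 + 0/d) = d - (3/5 + 0) = d - 1*3/5 = d - 3/5 = -3/5 + d)
f = 2373 (f = 39 - 1*(-2334) = 39 + 2334 = 2373)
t(G(b)) - f = 20 - 1*2373 = 20 - 2373 = -2353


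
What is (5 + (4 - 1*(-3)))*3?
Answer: 36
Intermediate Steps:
(5 + (4 - 1*(-3)))*3 = (5 + (4 + 3))*3 = (5 + 7)*3 = 12*3 = 36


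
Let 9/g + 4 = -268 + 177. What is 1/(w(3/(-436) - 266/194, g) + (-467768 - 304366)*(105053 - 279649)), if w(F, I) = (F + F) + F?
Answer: 42292/5701448290409451 ≈ 7.4178e-12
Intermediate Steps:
g = -9/95 (g = 9/(-4 + (-268 + 177)) = 9/(-4 - 91) = 9/(-95) = 9*(-1/95) = -9/95 ≈ -0.094737)
w(F, I) = 3*F (w(F, I) = 2*F + F = 3*F)
1/(w(3/(-436) - 266/194, g) + (-467768 - 304366)*(105053 - 279649)) = 1/(3*(3/(-436) - 266/194) + (-467768 - 304366)*(105053 - 279649)) = 1/(3*(3*(-1/436) - 266*1/194) - 772134*(-174596)) = 1/(3*(-3/436 - 133/97) + 134811507864) = 1/(3*(-58279/42292) + 134811507864) = 1/(-174837/42292 + 134811507864) = 1/(5701448290409451/42292) = 42292/5701448290409451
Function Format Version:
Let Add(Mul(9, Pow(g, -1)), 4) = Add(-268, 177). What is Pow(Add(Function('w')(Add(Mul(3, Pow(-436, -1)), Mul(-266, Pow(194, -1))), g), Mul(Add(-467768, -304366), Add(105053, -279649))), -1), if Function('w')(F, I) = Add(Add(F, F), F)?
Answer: Rational(42292, 5701448290409451) ≈ 7.4178e-12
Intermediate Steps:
g = Rational(-9, 95) (g = Mul(9, Pow(Add(-4, Add(-268, 177)), -1)) = Mul(9, Pow(Add(-4, -91), -1)) = Mul(9, Pow(-95, -1)) = Mul(9, Rational(-1, 95)) = Rational(-9, 95) ≈ -0.094737)
Function('w')(F, I) = Mul(3, F) (Function('w')(F, I) = Add(Mul(2, F), F) = Mul(3, F))
Pow(Add(Function('w')(Add(Mul(3, Pow(-436, -1)), Mul(-266, Pow(194, -1))), g), Mul(Add(-467768, -304366), Add(105053, -279649))), -1) = Pow(Add(Mul(3, Add(Mul(3, Pow(-436, -1)), Mul(-266, Pow(194, -1)))), Mul(Add(-467768, -304366), Add(105053, -279649))), -1) = Pow(Add(Mul(3, Add(Mul(3, Rational(-1, 436)), Mul(-266, Rational(1, 194)))), Mul(-772134, -174596)), -1) = Pow(Add(Mul(3, Add(Rational(-3, 436), Rational(-133, 97))), 134811507864), -1) = Pow(Add(Mul(3, Rational(-58279, 42292)), 134811507864), -1) = Pow(Add(Rational(-174837, 42292), 134811507864), -1) = Pow(Rational(5701448290409451, 42292), -1) = Rational(42292, 5701448290409451)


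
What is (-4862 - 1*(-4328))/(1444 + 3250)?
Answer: -267/2347 ≈ -0.11376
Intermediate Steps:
(-4862 - 1*(-4328))/(1444 + 3250) = (-4862 + 4328)/4694 = -534*1/4694 = -267/2347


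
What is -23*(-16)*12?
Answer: 4416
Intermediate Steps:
-23*(-16)*12 = 368*12 = 4416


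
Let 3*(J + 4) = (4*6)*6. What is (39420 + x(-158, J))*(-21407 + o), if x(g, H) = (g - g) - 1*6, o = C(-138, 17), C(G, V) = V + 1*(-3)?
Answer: -843183702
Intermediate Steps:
C(G, V) = -3 + V (C(G, V) = V - 3 = -3 + V)
o = 14 (o = -3 + 17 = 14)
J = 44 (J = -4 + ((4*6)*6)/3 = -4 + (24*6)/3 = -4 + (1/3)*144 = -4 + 48 = 44)
x(g, H) = -6 (x(g, H) = 0 - 6 = -6)
(39420 + x(-158, J))*(-21407 + o) = (39420 - 6)*(-21407 + 14) = 39414*(-21393) = -843183702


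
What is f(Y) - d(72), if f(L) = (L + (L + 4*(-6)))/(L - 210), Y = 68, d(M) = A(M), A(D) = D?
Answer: -5168/71 ≈ -72.789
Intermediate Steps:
d(M) = M
f(L) = (-24 + 2*L)/(-210 + L) (f(L) = (L + (L - 24))/(-210 + L) = (L + (-24 + L))/(-210 + L) = (-24 + 2*L)/(-210 + L))
f(Y) - d(72) = 2*(-12 + 68)/(-210 + 68) - 1*72 = 2*56/(-142) - 72 = 2*(-1/142)*56 - 72 = -56/71 - 72 = -5168/71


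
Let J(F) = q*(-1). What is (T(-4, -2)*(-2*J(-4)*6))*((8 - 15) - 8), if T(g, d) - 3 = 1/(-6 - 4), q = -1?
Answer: 522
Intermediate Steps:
T(g, d) = 29/10 (T(g, d) = 3 + 1/(-6 - 4) = 3 + 1/(-10) = 3 - 1/10 = 29/10)
J(F) = 1 (J(F) = -1*(-1) = 1)
(T(-4, -2)*(-2*J(-4)*6))*((8 - 15) - 8) = (29*(-2*1*6)/10)*((8 - 15) - 8) = (29*(-2*6)/10)*(-7 - 8) = ((29/10)*(-12))*(-15) = -174/5*(-15) = 522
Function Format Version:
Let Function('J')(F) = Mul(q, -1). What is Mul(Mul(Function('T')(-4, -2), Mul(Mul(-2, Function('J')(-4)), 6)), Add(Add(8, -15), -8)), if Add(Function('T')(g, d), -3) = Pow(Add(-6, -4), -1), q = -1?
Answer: 522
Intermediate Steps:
Function('T')(g, d) = Rational(29, 10) (Function('T')(g, d) = Add(3, Pow(Add(-6, -4), -1)) = Add(3, Pow(-10, -1)) = Add(3, Rational(-1, 10)) = Rational(29, 10))
Function('J')(F) = 1 (Function('J')(F) = Mul(-1, -1) = 1)
Mul(Mul(Function('T')(-4, -2), Mul(Mul(-2, Function('J')(-4)), 6)), Add(Add(8, -15), -8)) = Mul(Mul(Rational(29, 10), Mul(Mul(-2, 1), 6)), Add(Add(8, -15), -8)) = Mul(Mul(Rational(29, 10), Mul(-2, 6)), Add(-7, -8)) = Mul(Mul(Rational(29, 10), -12), -15) = Mul(Rational(-174, 5), -15) = 522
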